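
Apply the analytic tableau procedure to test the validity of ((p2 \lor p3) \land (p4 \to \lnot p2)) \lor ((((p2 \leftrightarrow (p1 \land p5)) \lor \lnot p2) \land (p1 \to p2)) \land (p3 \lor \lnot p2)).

Assume the negation and expand:
Initial set: {\lnot (((p2 \lor p3) \land (p4 \to \lnot p2)) \lor ((((p2 \leftrightarrow (p1 \land p5)) \lor \lnot p2) \land (p1 \to p2)) \land (p3 \lor \lnot p2)))}.
\lnot (((p2 \lor p3) \land (p4 \to \lnot p2)) \lor ((((p2 \leftrightarrow (p1 \land p5)) \lor \lnot p2) \land (p1 \to p2)) \land (p3 \lor \lnot p2))): α-rule — add \lnot ((p2 \lor p3) \land (p4 \to \lnot p2)), \lnot ((((p2 \leftrightarrow (p1 \land p5)) \lor \lnot p2) \land (p1 \to p2)) \land (p3 \lor \lnot p2)).
\lnot ((p2 \lor p3) \land (p4 \to \lnot p2)): β-rule — branch into \lnot (p2 \lor p3)  //  \lnot (p4 \to \lnot p2).
  branch 1 (add \lnot (p2 \lor p3)):
    \lnot (p2 \lor p3): α-rule — add \lnot p2, \lnot p3.
    \lnot ((((p2 \leftrightarrow (p1 \land p5)) \lor \lnot p2) \land (p1 \to p2)) \land (p3 \lor \lnot p2)): β-rule — branch into \lnot (((p2 \leftrightarrow (p1 \land p5)) \lor \lnot p2) \land (p1 \to p2))  //  \lnot (p3 \lor \lnot p2).
      branch 1.1 (add \lnot (((p2 \leftrightarrow (p1 \land p5)) \lor \lnot p2) \land (p1 \to p2))):
        \lnot (((p2 \leftrightarrow (p1 \land p5)) \lor \lnot p2) \land (p1 \to p2)): β-rule — branch into \lnot ((p2 \leftrightarrow (p1 \land p5)) \lor \lnot p2)  //  \lnot (p1 \to p2).
          branch 1.1.1 (add \lnot ((p2 \leftrightarrow (p1 \land p5)) \lor \lnot p2)):
            \lnot ((p2 \leftrightarrow (p1 \land p5)) \lor \lnot p2): α-rule — add \lnot (p2 \leftrightarrow (p1 \land p5)), \lnot \lnot p2.
            × closes — contains both p2 and \lnot p2.
          branch 1.1.2 (add \lnot (p1 \to p2)):
            \lnot (p1 \to p2): α-rule — add p1, \lnot p2.
            ○ open, literals {p1=T, p2=F, p3=F}.
      branch 1.2 (add \lnot (p3 \lor \lnot p2)):
        \lnot (p3 \lor \lnot p2): α-rule — add \lnot p3, \lnot \lnot p2.
        × closes — contains both p2 and \lnot p2.
  branch 2 (add \lnot (p4 \to \lnot p2)):
    \lnot (p4 \to \lnot p2): α-rule — add p4, \lnot \lnot p2.
    \lnot ((((p2 \leftrightarrow (p1 \land p5)) \lor \lnot p2) \land (p1 \to p2)) \land (p3 \lor \lnot p2)): β-rule — branch into \lnot (((p2 \leftrightarrow (p1 \land p5)) \lor \lnot p2) \land (p1 \to p2))  //  \lnot (p3 \lor \lnot p2).
      branch 2.1 (add \lnot (((p2 \leftrightarrow (p1 \land p5)) \lor \lnot p2) \land (p1 \to p2))):
        \lnot (((p2 \leftrightarrow (p1 \land p5)) \lor \lnot p2) \land (p1 \to p2)): β-rule — branch into \lnot ((p2 \leftrightarrow (p1 \land p5)) \lor \lnot p2)  //  \lnot (p1 \to p2).
          branch 2.1.1 (add \lnot ((p2 \leftrightarrow (p1 \land p5)) \lor \lnot p2)):
            \lnot ((p2 \leftrightarrow (p1 \land p5)) \lor \lnot p2): α-rule — add \lnot (p2 \leftrightarrow (p1 \land p5)), \lnot \lnot p2.
            \lnot (p2 \leftrightarrow (p1 \land p5)): β-rule — branch into p2, \lnot (p1 \land p5)  //  \lnot p2, (p1 \land p5).
              branch 2.1.1.1 (add p2, \lnot (p1 \land p5)):
                \lnot (p1 \land p5): β-rule — branch into \lnot p1  //  \lnot p5.
                  branch 2.1.1.1.1 (add \lnot p1):
                    ○ open, literals {p1=F, p2=T, p4=T}.
                  branch 2.1.1.1.2 (add \lnot p5):
                    ○ open, literals {p2=T, p4=T, p5=F}.
              branch 2.1.1.2 (add \lnot p2, (p1 \land p5)):
                × closes — contains both p2 and \lnot p2.
          branch 2.1.2 (add \lnot (p1 \to p2)):
            \lnot (p1 \to p2): α-rule — add p1, \lnot p2.
            × closes — contains both p2 and \lnot p2.
      branch 2.2 (add \lnot (p3 \lor \lnot p2)):
        \lnot (p3 \lor \lnot p2): α-rule — add \lnot p3, \lnot \lnot p2.
        ○ open, literals {p2=T, p3=F, p4=T}.
4 branches closed, 4 open.
An open branch gives a countermodel: p1=T, p2=F, p3=F (unmentioned atoms arbitrary); under it the original formula is false.

Not valid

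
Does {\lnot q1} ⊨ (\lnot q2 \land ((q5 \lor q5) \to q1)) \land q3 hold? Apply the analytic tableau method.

Initial set: {\lnot q1; \lnot ((\lnot q2 \land ((q5 \lor q5) \to q1)) \land q3)}.
\lnot ((\lnot q2 \land ((q5 \lor q5) \to q1)) \land q3): β-rule — branch into \lnot (\lnot q2 \land ((q5 \lor q5) \to q1))  //  \lnot q3.
  branch 1 (add \lnot (\lnot q2 \land ((q5 \lor q5) \to q1))):
    \lnot (\lnot q2 \land ((q5 \lor q5) \to q1)): β-rule — branch into \lnot \lnot q2  //  \lnot ((q5 \lor q5) \to q1).
      branch 1.1 (add \lnot \lnot q2):
        ○ open, literals {q1=F, q2=T}.
      branch 1.2 (add \lnot ((q5 \lor q5) \to q1)):
        \lnot ((q5 \lor q5) \to q1): α-rule — add (q5 \lor q5), \lnot q1.
        (q5 \lor q5): β-rule — branch into q5  //  q5.
          branch 1.2.1 (add q5):
            ○ open, literals {q1=F, q5=T}.
          branch 1.2.2 (add q5):
            ○ open, literals {q1=F, q5=T}.
  branch 2 (add \lnot q3):
    ○ open, literals {q1=F, q3=F}.
0 branches closed, 4 open.
An open branch gives a countermodel: q1=F, q2=T (unmentioned atoms arbitrary); the premises hold there but the conclusion fails.

No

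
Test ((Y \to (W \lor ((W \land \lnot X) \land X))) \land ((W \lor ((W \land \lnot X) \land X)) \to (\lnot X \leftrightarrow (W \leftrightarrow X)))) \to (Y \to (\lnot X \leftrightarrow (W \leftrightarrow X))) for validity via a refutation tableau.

Assume the negation and expand:
Initial set: {\lnot (((Y \to (W \lor ((W \land \lnot X) \land X))) \land ((W \lor ((W \land \lnot X) \land X)) \to (\lnot X \leftrightarrow (W \leftrightarrow X)))) \to (Y \to (\lnot X \leftrightarrow (W \leftrightarrow X))))}.
\lnot (((Y \to (W \lor ((W \land \lnot X) \land X))) \land ((W \lor ((W \land \lnot X) \land X)) \to (\lnot X \leftrightarrow (W \leftrightarrow X)))) \to (Y \to (\lnot X \leftrightarrow (W \leftrightarrow X)))): α-rule — add ((Y \to (W \lor ((W \land \lnot X) \land X))) \land ((W \lor ((W \land \lnot X) \land X)) \to (\lnot X \leftrightarrow (W \leftrightarrow X)))), \lnot (Y \to (\lnot X \leftrightarrow (W \leftrightarrow X))).
((Y \to (W \lor ((W \land \lnot X) \land X))) \land ((W \lor ((W \land \lnot X) \land X)) \to (\lnot X \leftrightarrow (W \leftrightarrow X)))): α-rule — add (Y \to (W \lor ((W \land \lnot X) \land X))), ((W \lor ((W \land \lnot X) \land X)) \to (\lnot X \leftrightarrow (W \leftrightarrow X))).
\lnot (Y \to (\lnot X \leftrightarrow (W \leftrightarrow X))): α-rule — add Y, \lnot (\lnot X \leftrightarrow (W \leftrightarrow X)).
(Y \to (W \lor ((W \land \lnot X) \land X))): β-rule — branch into \lnot Y  //  (W \lor ((W \land \lnot X) \land X)).
  branch 1 (add \lnot Y):
    × closes — contains both Y and \lnot Y.
  branch 2 (add (W \lor ((W \land \lnot X) \land X))):
    ((W \lor ((W \land \lnot X) \land X)) \to (\lnot X \leftrightarrow (W \leftrightarrow X))): β-rule — branch into \lnot (W \lor ((W \land \lnot X) \land X))  //  (\lnot X \leftrightarrow (W \leftrightarrow X)).
      branch 2.1 (add \lnot (W \lor ((W \land \lnot X) \land X))):
        \lnot (W \lor ((W \land \lnot X) \land X)): α-rule — add \lnot W, \lnot ((W \land \lnot X) \land X).
        \lnot (\lnot X \leftrightarrow (W \leftrightarrow X)): β-rule — branch into \lnot X, \lnot (W \leftrightarrow X)  //  \lnot \lnot X, (W \leftrightarrow X).
          branch 2.1.1 (add \lnot X, \lnot (W \leftrightarrow X)):
            (W \lor ((W \land \lnot X) \land X)): β-rule — branch into W  //  ((W \land \lnot X) \land X).
              branch 2.1.1.1 (add W):
                × closes — contains both W and \lnot W.
              branch 2.1.1.2 (add ((W \land \lnot X) \land X)):
                ((W \land \lnot X) \land X): α-rule — add (W \land \lnot X), X.
                × closes — contains both X and \lnot X.
          branch 2.1.2 (add \lnot \lnot X, (W \leftrightarrow X)):
            (W \lor ((W \land \lnot X) \land X)): β-rule — branch into W  //  ((W \land \lnot X) \land X).
              branch 2.1.2.1 (add W):
                × closes — contains both W and \lnot W.
              branch 2.1.2.2 (add ((W \land \lnot X) \land X)):
                ((W \land \lnot X) \land X): α-rule — add (W \land \lnot X), X.
                (W \land \lnot X): α-rule — add W, \lnot X.
                × closes — contains both W and \lnot W.
      branch 2.2 (add (\lnot X \leftrightarrow (W \leftrightarrow X))):
        \lnot (\lnot X \leftrightarrow (W \leftrightarrow X)): β-rule — branch into \lnot X, \lnot (W \leftrightarrow X)  //  \lnot \lnot X, (W \leftrightarrow X).
          branch 2.2.1 (add \lnot X, \lnot (W \leftrightarrow X)):
            (W \lor ((W \land \lnot X) \land X)): β-rule — branch into W  //  ((W \land \lnot X) \land X).
              branch 2.2.1.1 (add W):
                (\lnot X \leftrightarrow (W \leftrightarrow X)): β-rule — branch into \lnot X, (W \leftrightarrow X)  //  \lnot \lnot X, \lnot (W \leftrightarrow X).
                  branch 2.2.1.1.1 (add \lnot X, (W \leftrightarrow X)):
                    \lnot (W \leftrightarrow X): β-rule — branch into W, \lnot X  //  \lnot W, X.
                      branch 2.2.1.1.1.1 (add W, \lnot X):
                        (W \leftrightarrow X): β-rule — branch into W, X  //  \lnot W, \lnot X.
                          branch 2.2.1.1.1.1.1 (add W, X):
                            × closes — contains both X and \lnot X.
                          branch 2.2.1.1.1.1.2 (add \lnot W, \lnot X):
                            × closes — contains both W and \lnot W.
                      branch 2.2.1.1.1.2 (add \lnot W, X):
                        × closes — contains both W and \lnot W.
                  branch 2.2.1.1.2 (add \lnot \lnot X, \lnot (W \leftrightarrow X)):
                    × closes — contains both X and \lnot X.
              branch 2.2.1.2 (add ((W \land \lnot X) \land X)):
                ((W \land \lnot X) \land X): α-rule — add (W \land \lnot X), X.
                × closes — contains both X and \lnot X.
          branch 2.2.2 (add \lnot \lnot X, (W \leftrightarrow X)):
            (W \lor ((W \land \lnot X) \land X)): β-rule — branch into W  //  ((W \land \lnot X) \land X).
              branch 2.2.2.1 (add W):
                (\lnot X \leftrightarrow (W \leftrightarrow X)): β-rule — branch into \lnot X, (W \leftrightarrow X)  //  \lnot \lnot X, \lnot (W \leftrightarrow X).
                  branch 2.2.2.1.1 (add \lnot X, (W \leftrightarrow X)):
                    × closes — contains both X and \lnot X.
                  branch 2.2.2.1.2 (add \lnot \lnot X, \lnot (W \leftrightarrow X)):
                    (W \leftrightarrow X): β-rule — branch into W, X  //  \lnot W, \lnot X.
                      branch 2.2.2.1.2.1 (add W, X):
                        \lnot (W \leftrightarrow X): β-rule — branch into W, \lnot X  //  \lnot W, X.
                          branch 2.2.2.1.2.1.1 (add W, \lnot X):
                            × closes — contains both X and \lnot X.
                          branch 2.2.2.1.2.1.2 (add \lnot W, X):
                            × closes — contains both W and \lnot W.
                      branch 2.2.2.1.2.2 (add \lnot W, \lnot X):
                        × closes — contains both W and \lnot W.
              branch 2.2.2.2 (add ((W \land \lnot X) \land X)):
                ((W \land \lnot X) \land X): α-rule — add (W \land \lnot X), X.
                (W \land \lnot X): α-rule — add W, \lnot X.
                × closes — contains both X and \lnot X.
All 15 branches close.
Every branch closed, so the negation is unsatisfiable and the formula is valid.

Valid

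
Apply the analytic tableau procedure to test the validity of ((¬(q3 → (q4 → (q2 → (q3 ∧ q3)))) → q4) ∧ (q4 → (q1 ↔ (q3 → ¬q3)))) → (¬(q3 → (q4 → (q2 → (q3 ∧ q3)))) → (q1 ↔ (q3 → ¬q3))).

Assume the negation and expand:
Initial set: {F (((¬(q3 → (q4 → (q2 → (q3 ∧ q3)))) → q4) ∧ (q4 → (q1 ↔ (q3 → ¬q3)))) → (¬(q3 → (q4 → (q2 → (q3 ∧ q3)))) → (q1 ↔ (q3 → ¬q3))))}.
F (((¬(q3 → (q4 → (q2 → (q3 ∧ q3)))) → q4) ∧ (q4 → (q1 ↔ (q3 → ¬q3)))) → (¬(q3 → (q4 → (q2 → (q3 ∧ q3)))) → (q1 ↔ (q3 → ¬q3)))): α-rule — add T ((¬(q3 → (q4 → (q2 → (q3 ∧ q3)))) → q4) ∧ (q4 → (q1 ↔ (q3 → ¬q3)))), F (¬(q3 → (q4 → (q2 → (q3 ∧ q3)))) → (q1 ↔ (q3 → ¬q3))).
T ((¬(q3 → (q4 → (q2 → (q3 ∧ q3)))) → q4) ∧ (q4 → (q1 ↔ (q3 → ¬q3)))): α-rule — add T (¬(q3 → (q4 → (q2 → (q3 ∧ q3)))) → q4), T (q4 → (q1 ↔ (q3 → ¬q3))).
F (¬(q3 → (q4 → (q2 → (q3 ∧ q3)))) → (q1 ↔ (q3 → ¬q3))): α-rule — add T ¬(q3 → (q4 → (q2 → (q3 ∧ q3)))), F (q1 ↔ (q3 → ¬q3)).
T ¬(q3 → (q4 → (q2 → (q3 ∧ q3)))): α-rule — add T q3, F (q4 → (q2 → (q3 ∧ q3))).
F (q4 → (q2 → (q3 ∧ q3))): α-rule — add T q4, F (q2 → (q3 ∧ q3)).
F (q2 → (q3 ∧ q3)): α-rule — add T q2, F (q3 ∧ q3).
T (¬(q3 → (q4 → (q2 → (q3 ∧ q3)))) → q4): β-rule — branch into F ¬(q3 → (q4 → (q2 → (q3 ∧ q3))))  //  T q4.
  branch 1 (add F ¬(q3 → (q4 → (q2 → (q3 ∧ q3))))):
    T (q4 → (q1 ↔ (q3 → ¬q3))): β-rule — branch into F q4  //  T (q1 ↔ (q3 → ¬q3)).
      branch 1.1 (add F q4):
        × closes — contains both q4 and ¬q4.
      branch 1.2 (add T (q1 ↔ (q3 → ¬q3))):
        F (q1 ↔ (q3 → ¬q3)): β-rule — branch into T q1, F (q3 → ¬q3)  //  F q1, T (q3 → ¬q3).
          branch 1.2.1 (add T q1, F (q3 → ¬q3)):
            F (q3 → ¬q3): α-rule — add T q3, F ¬q3.
            F (q3 ∧ q3): β-rule — branch into F q3  //  F q3.
              branch 1.2.1.1 (add F q3):
                × closes — contains both q3 and ¬q3.
              branch 1.2.1.2 (add F q3):
                × closes — contains both q3 and ¬q3.
          branch 1.2.2 (add F q1, T (q3 → ¬q3)):
            F (q3 ∧ q3): β-rule — branch into F q3  //  F q3.
              branch 1.2.2.1 (add F q3):
                × closes — contains both q3 and ¬q3.
              branch 1.2.2.2 (add F q3):
                × closes — contains both q3 and ¬q3.
  branch 2 (add T q4):
    T (q4 → (q1 ↔ (q3 → ¬q3))): β-rule — branch into F q4  //  T (q1 ↔ (q3 → ¬q3)).
      branch 2.1 (add F q4):
        × closes — contains both q4 and ¬q4.
      branch 2.2 (add T (q1 ↔ (q3 → ¬q3))):
        F (q1 ↔ (q3 → ¬q3)): β-rule — branch into T q1, F (q3 → ¬q3)  //  F q1, T (q3 → ¬q3).
          branch 2.2.1 (add T q1, F (q3 → ¬q3)):
            F (q3 → ¬q3): α-rule — add T q3, F ¬q3.
            F (q3 ∧ q3): β-rule — branch into F q3  //  F q3.
              branch 2.2.1.1 (add F q3):
                × closes — contains both q3 and ¬q3.
              branch 2.2.1.2 (add F q3):
                × closes — contains both q3 and ¬q3.
          branch 2.2.2 (add F q1, T (q3 → ¬q3)):
            F (q3 ∧ q3): β-rule — branch into F q3  //  F q3.
              branch 2.2.2.1 (add F q3):
                × closes — contains both q3 and ¬q3.
              branch 2.2.2.2 (add F q3):
                × closes — contains both q3 and ¬q3.
All 10 branches close.
Every branch closed, so the negation is unsatisfiable and the formula is valid.

Valid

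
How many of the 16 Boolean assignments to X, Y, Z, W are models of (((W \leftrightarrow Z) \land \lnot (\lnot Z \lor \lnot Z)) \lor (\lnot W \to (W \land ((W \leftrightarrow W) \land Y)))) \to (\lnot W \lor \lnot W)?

Initial set: {((((W \leftrightarrow Z) \land \lnot (\lnot Z \lor \lnot Z)) \lor (\lnot W \to (W \land ((W \leftrightarrow W) \land Y)))) \to (\lnot W \lor \lnot W))}.
((((W \leftrightarrow Z) \land \lnot (\lnot Z \lor \lnot Z)) \lor (\lnot W \to (W \land ((W \leftrightarrow W) \land Y)))) \to (\lnot W \lor \lnot W)): β-rule — branch into \lnot (((W \leftrightarrow Z) \land \lnot (\lnot Z \lor \lnot Z)) \lor (\lnot W \to (W \land ((W \leftrightarrow W) \land Y))))  //  (\lnot W \lor \lnot W).
  branch 1 (add \lnot (((W \leftrightarrow Z) \land \lnot (\lnot Z \lor \lnot Z)) \lor (\lnot W \to (W \land ((W \leftrightarrow W) \land Y))))):
    \lnot (((W \leftrightarrow Z) \land \lnot (\lnot Z \lor \lnot Z)) \lor (\lnot W \to (W \land ((W \leftrightarrow W) \land Y)))): α-rule — add \lnot ((W \leftrightarrow Z) \land \lnot (\lnot Z \lor \lnot Z)), \lnot (\lnot W \to (W \land ((W \leftrightarrow W) \land Y))).
    \lnot (\lnot W \to (W \land ((W \leftrightarrow W) \land Y))): α-rule — add \lnot W, \lnot (W \land ((W \leftrightarrow W) \land Y)).
    \lnot ((W \leftrightarrow Z) \land \lnot (\lnot Z \lor \lnot Z)): β-rule — branch into \lnot (W \leftrightarrow Z)  //  \lnot \lnot (\lnot Z \lor \lnot Z).
      branch 1.1 (add \lnot (W \leftrightarrow Z)):
        \lnot (W \land ((W \leftrightarrow W) \land Y)): β-rule — branch into \lnot W  //  \lnot ((W \leftrightarrow W) \land Y).
          branch 1.1.1 (add \lnot W):
            \lnot (W \leftrightarrow Z): β-rule — branch into W, \lnot Z  //  \lnot W, Z.
              branch 1.1.1.1 (add W, \lnot Z):
                × closes — contains both W and \lnot W.
              branch 1.1.1.2 (add \lnot W, Z):
                ○ open, literals {W=false, Z=true}.
          branch 1.1.2 (add \lnot ((W \leftrightarrow W) \land Y)):
            \lnot (W \leftrightarrow Z): β-rule — branch into W, \lnot Z  //  \lnot W, Z.
              branch 1.1.2.1 (add W, \lnot Z):
                × closes — contains both W and \lnot W.
              branch 1.1.2.2 (add \lnot W, Z):
                \lnot ((W \leftrightarrow W) \land Y): β-rule — branch into \lnot (W \leftrightarrow W)  //  \lnot Y.
                  branch 1.1.2.2.1 (add \lnot (W \leftrightarrow W)):
                    \lnot (W \leftrightarrow W): β-rule — branch into W, \lnot W  //  \lnot W, W.
                      branch 1.1.2.2.1.1 (add W, \lnot W):
                        × closes — contains both W and \lnot W.
                      branch 1.1.2.2.1.2 (add \lnot W, W):
                        × closes — contains both W and \lnot W.
                  branch 1.1.2.2.2 (add \lnot Y):
                    ○ open, literals {W=false, Y=false, Z=true}.
      branch 1.2 (add \lnot \lnot (\lnot Z \lor \lnot Z)):
        \lnot (W \land ((W \leftrightarrow W) \land Y)): β-rule — branch into \lnot W  //  \lnot ((W \leftrightarrow W) \land Y).
          branch 1.2.1 (add \lnot W):
            \lnot \lnot (\lnot Z \lor \lnot Z): β-rule — branch into \lnot Z  //  \lnot Z.
              branch 1.2.1.1 (add \lnot Z):
                ○ open, literals {W=false, Z=false}.
              branch 1.2.1.2 (add \lnot Z):
                ○ open, literals {W=false, Z=false}.
          branch 1.2.2 (add \lnot ((W \leftrightarrow W) \land Y)):
            \lnot \lnot (\lnot Z \lor \lnot Z): β-rule — branch into \lnot Z  //  \lnot Z.
              branch 1.2.2.1 (add \lnot Z):
                \lnot ((W \leftrightarrow W) \land Y): β-rule — branch into \lnot (W \leftrightarrow W)  //  \lnot Y.
                  branch 1.2.2.1.1 (add \lnot (W \leftrightarrow W)):
                    \lnot (W \leftrightarrow W): β-rule — branch into W, \lnot W  //  \lnot W, W.
                      branch 1.2.2.1.1.1 (add W, \lnot W):
                        × closes — contains both W and \lnot W.
                      branch 1.2.2.1.1.2 (add \lnot W, W):
                        × closes — contains both W and \lnot W.
                  branch 1.2.2.1.2 (add \lnot Y):
                    ○ open, literals {W=false, Y=false, Z=false}.
              branch 1.2.2.2 (add \lnot Z):
                \lnot ((W \leftrightarrow W) \land Y): β-rule — branch into \lnot (W \leftrightarrow W)  //  \lnot Y.
                  branch 1.2.2.2.1 (add \lnot (W \leftrightarrow W)):
                    \lnot (W \leftrightarrow W): β-rule — branch into W, \lnot W  //  \lnot W, W.
                      branch 1.2.2.2.1.1 (add W, \lnot W):
                        × closes — contains both W and \lnot W.
                      branch 1.2.2.2.1.2 (add \lnot W, W):
                        × closes — contains both W and \lnot W.
                  branch 1.2.2.2.2 (add \lnot Y):
                    ○ open, literals {W=false, Y=false, Z=false}.
  branch 2 (add (\lnot W \lor \lnot W)):
    (\lnot W \lor \lnot W): β-rule — branch into \lnot W  //  \lnot W.
      branch 2.1 (add \lnot W):
        ○ open, literals {W=false}.
      branch 2.2 (add \lnot W):
        ○ open, literals {W=false}.
8 branches closed, 8 open.
Each open branch fixes some atoms; the unmentioned ones are free. Counting distinct full assignments: branch {W=false, Z=true} (X, Y) contributes 4 new; branch {W=false, Y=false, Z=true} (X) contributes 0 new; branch {W=false, Z=false} (X, Y) contributes 4 new; branch {W=false, Z=false} (X, Y) contributes 0 new; branch {W=false, Y=false, Z=false} (X) contributes 0 new; branch {W=false, Y=false, Z=false} (X) contributes 0 new; branch {W=false} (X, Y, Z) contributes 0 new; branch {W=false} (X, Y, Z) contributes 0 new. Total: 8.

8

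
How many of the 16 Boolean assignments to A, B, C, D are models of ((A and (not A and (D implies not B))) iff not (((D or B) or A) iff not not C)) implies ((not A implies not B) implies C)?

15

Initial set: {(((A and (not A and (D implies not B))) iff not (((D or B) or A) iff not not C)) implies ((not A implies not B) implies C))}.
(((A and (not A and (D implies not B))) iff not (((D or B) or A) iff not not C)) implies ((not A implies not B) implies C)): β-rule — branch into not ((A and (not A and (D implies not B))) iff not (((D or B) or A) iff not not C))  //  ((not A implies not B) implies C).
  branch 1 (add not ((A and (not A and (D implies not B))) iff not (((D or B) or A) iff not not C))):
    not ((A and (not A and (D implies not B))) iff not (((D or B) or A) iff not not C)): β-rule — branch into (A and (not A and (D implies not B))), not not (((D or B) or A) iff not not C)  //  not (A and (not A and (D implies not B))), not (((D or B) or A) iff not not C).
      branch 1.1 (add (A and (not A and (D implies not B))), not not (((D or B) or A) iff not not C)):
        (A and (not A and (D implies not B))): α-rule — add A, (not A and (D implies not B)).
        (not A and (D implies not B)): α-rule — add not A, (D implies not B).
        × closes — contains both A and not A.
      branch 1.2 (add not (A and (not A and (D implies not B))), not (((D or B) or A) iff not not C)):
        not (A and (not A and (D implies not B))): β-rule — branch into not A  //  not (not A and (D implies not B)).
          branch 1.2.1 (add not A):
            not (((D or B) or A) iff not not C): β-rule — branch into ((D or B) or A), not not not C  //  not ((D or B) or A), not not C.
              branch 1.2.1.1 (add ((D or B) or A), not not not C):
                not not not C: drop double negation, giving not C.
                ((D or B) or A): β-rule — branch into (D or B)  //  A.
                  branch 1.2.1.1.1 (add (D or B)):
                    (D or B): β-rule — branch into D  //  B.
                      branch 1.2.1.1.1.1 (add D):
                        ○ open, literals {A=0, C=0, D=1}.
                      branch 1.2.1.1.1.2 (add B):
                        ○ open, literals {A=0, B=1, C=0}.
                  branch 1.2.1.1.2 (add A):
                    × closes — contains both A and not A.
              branch 1.2.1.2 (add not ((D or B) or A), not not C):
                not ((D or B) or A): α-rule — add not (D or B), not A.
                not not C: drop double negation, giving C.
                not (D or B): α-rule — add not D, not B.
                ○ open, literals {A=0, B=0, C=1, D=0}.
          branch 1.2.2 (add not (not A and (D implies not B))):
            not (((D or B) or A) iff not not C): β-rule — branch into ((D or B) or A), not not not C  //  not ((D or B) or A), not not C.
              branch 1.2.2.1 (add ((D or B) or A), not not not C):
                not not not C: drop double negation, giving not C.
                not (not A and (D implies not B)): β-rule — branch into not not A  //  not (D implies not B).
                  branch 1.2.2.1.1 (add not not A):
                    ((D or B) or A): β-rule — branch into (D or B)  //  A.
                      branch 1.2.2.1.1.1 (add (D or B)):
                        (D or B): β-rule — branch into D  //  B.
                          branch 1.2.2.1.1.1.1 (add D):
                            ○ open, literals {A=1, C=0, D=1}.
                          branch 1.2.2.1.1.1.2 (add B):
                            ○ open, literals {A=1, B=1, C=0}.
                      branch 1.2.2.1.1.2 (add A):
                        ○ open, literals {A=1, C=0}.
                  branch 1.2.2.1.2 (add not (D implies not B)):
                    not (D implies not B): α-rule — add D, not not B.
                    ((D or B) or A): β-rule — branch into (D or B)  //  A.
                      branch 1.2.2.1.2.1 (add (D or B)):
                        (D or B): β-rule — branch into D  //  B.
                          branch 1.2.2.1.2.1.1 (add D):
                            ○ open, literals {B=1, C=0, D=1}.
                          branch 1.2.2.1.2.1.2 (add B):
                            ○ open, literals {B=1, C=0, D=1}.
                      branch 1.2.2.1.2.2 (add A):
                        ○ open, literals {A=1, B=1, C=0, D=1}.
              branch 1.2.2.2 (add not ((D or B) or A), not not C):
                not ((D or B) or A): α-rule — add not (D or B), not A.
                not not C: drop double negation, giving C.
                not (D or B): α-rule — add not D, not B.
                not (not A and (D implies not B)): β-rule — branch into not not A  //  not (D implies not B).
                  branch 1.2.2.2.1 (add not not A):
                    × closes — contains both A and not A.
                  branch 1.2.2.2.2 (add not (D implies not B)):
                    not (D implies not B): α-rule — add D, not not B.
                    × closes — contains both D and not D.
  branch 2 (add ((not A implies not B) implies C)):
    ((not A implies not B) implies C): β-rule — branch into not (not A implies not B)  //  C.
      branch 2.1 (add not (not A implies not B)):
        not (not A implies not B): α-rule — add not A, not not B.
        ○ open, literals {A=0, B=1}.
      branch 2.2 (add C):
        ○ open, literals {C=1}.
4 branches closed, 11 open.
Each open branch fixes some atoms; the unmentioned ones are free. Counting distinct full assignments: branch {A=0, C=0, D=1} (B) contributes 2 new; branch {A=0, B=1, C=0} (D) contributes 1 new; branch {A=0, B=0, C=1, D=0} (none free) contributes 1 new; branch {A=1, C=0, D=1} (B) contributes 2 new; branch {A=1, B=1, C=0} (D) contributes 1 new; branch {A=1, C=0} (B, D) contributes 1 new; branch {B=1, C=0, D=1} (A) contributes 0 new; branch {B=1, C=0, D=1} (A) contributes 0 new; branch {A=1, B=1, C=0, D=1} (none free) contributes 0 new; branch {A=0, B=1} (C, D) contributes 2 new; branch {C=1} (A, B, D) contributes 5 new. Total: 15.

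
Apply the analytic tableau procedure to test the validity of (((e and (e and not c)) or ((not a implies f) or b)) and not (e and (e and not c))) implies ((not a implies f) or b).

Valid

Assume the negation and expand:
Initial set: {F ((((e and (e and not c)) or ((not a implies f) or b)) and not (e and (e and not c))) implies ((not a implies f) or b))}.
F ((((e and (e and not c)) or ((not a implies f) or b)) and not (e and (e and not c))) implies ((not a implies f) or b)): α-rule — add T (((e and (e and not c)) or ((not a implies f) or b)) and not (e and (e and not c))), F ((not a implies f) or b).
T (((e and (e and not c)) or ((not a implies f) or b)) and not (e and (e and not c))): α-rule — add T ((e and (e and not c)) or ((not a implies f) or b)), T not (e and (e and not c)).
F ((not a implies f) or b): α-rule — add F (not a implies f), F b.
F (not a implies f): α-rule — add T not a, F f.
T ((e and (e and not c)) or ((not a implies f) or b)): β-rule — branch into T (e and (e and not c))  //  T ((not a implies f) or b).
  branch 1 (add T (e and (e and not c))):
    T (e and (e and not c)): α-rule — add T e, T (e and not c).
    T (e and not c): α-rule — add T e, T not c.
    T not (e and (e and not c)): β-rule — branch into F e  //  F (e and not c).
      branch 1.1 (add F e):
        × closes — contains both e and not e.
      branch 1.2 (add F (e and not c)):
        F (e and not c): β-rule — branch into F e  //  F not c.
          branch 1.2.1 (add F e):
            × closes — contains both e and not e.
          branch 1.2.2 (add F not c):
            × closes — contains both c and not c.
  branch 2 (add T ((not a implies f) or b)):
    T not (e and (e and not c)): β-rule — branch into F e  //  F (e and not c).
      branch 2.1 (add F e):
        T ((not a implies f) or b): β-rule — branch into T (not a implies f)  //  T b.
          branch 2.1.1 (add T (not a implies f)):
            T (not a implies f): β-rule — branch into F not a  //  T f.
              branch 2.1.1.1 (add F not a):
                × closes — contains both a and not a.
              branch 2.1.1.2 (add T f):
                × closes — contains both f and not f.
          branch 2.1.2 (add T b):
            × closes — contains both b and not b.
      branch 2.2 (add F (e and not c)):
        T ((not a implies f) or b): β-rule — branch into T (not a implies f)  //  T b.
          branch 2.2.1 (add T (not a implies f)):
            F (e and not c): β-rule — branch into F e  //  F not c.
              branch 2.2.1.1 (add F e):
                T (not a implies f): β-rule — branch into F not a  //  T f.
                  branch 2.2.1.1.1 (add F not a):
                    × closes — contains both a and not a.
                  branch 2.2.1.1.2 (add T f):
                    × closes — contains both f and not f.
              branch 2.2.1.2 (add F not c):
                T (not a implies f): β-rule — branch into F not a  //  T f.
                  branch 2.2.1.2.1 (add F not a):
                    × closes — contains both a and not a.
                  branch 2.2.1.2.2 (add T f):
                    × closes — contains both f and not f.
          branch 2.2.2 (add T b):
            × closes — contains both b and not b.
All 11 branches close.
Every branch closed, so the negation is unsatisfiable and the formula is valid.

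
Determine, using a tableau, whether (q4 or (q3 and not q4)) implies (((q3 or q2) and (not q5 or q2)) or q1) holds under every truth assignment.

Assume the negation and expand:
Initial set: {not ((q4 or (q3 and not q4)) implies (((q3 or q2) and (not q5 or q2)) or q1))}.
not ((q4 or (q3 and not q4)) implies (((q3 or q2) and (not q5 or q2)) or q1)): α-rule — add (q4 or (q3 and not q4)), not (((q3 or q2) and (not q5 or q2)) or q1).
not (((q3 or q2) and (not q5 or q2)) or q1): α-rule — add not ((q3 or q2) and (not q5 or q2)), not q1.
(q4 or (q3 and not q4)): β-rule — branch into q4  //  (q3 and not q4).
  branch 1 (add q4):
    not ((q3 or q2) and (not q5 or q2)): β-rule — branch into not (q3 or q2)  //  not (not q5 or q2).
      branch 1.1 (add not (q3 or q2)):
        not (q3 or q2): α-rule — add not q3, not q2.
        ○ open, literals {q1=false, q2=false, q3=false, q4=true}.
      branch 1.2 (add not (not q5 or q2)):
        not (not q5 or q2): α-rule — add not not q5, not q2.
        ○ open, literals {q1=false, q2=false, q4=true, q5=true}.
  branch 2 (add (q3 and not q4)):
    (q3 and not q4): α-rule — add q3, not q4.
    not ((q3 or q2) and (not q5 or q2)): β-rule — branch into not (q3 or q2)  //  not (not q5 or q2).
      branch 2.1 (add not (q3 or q2)):
        not (q3 or q2): α-rule — add not q3, not q2.
        × closes — contains both q3 and not q3.
      branch 2.2 (add not (not q5 or q2)):
        not (not q5 or q2): α-rule — add not not q5, not q2.
        ○ open, literals {q1=false, q2=false, q3=true, q4=false, q5=true}.
1 branch closed, 3 open.
An open branch gives a countermodel: q1=false, q2=false, q3=false, q4=true (unmentioned atoms arbitrary); under it the original formula is false.

Not valid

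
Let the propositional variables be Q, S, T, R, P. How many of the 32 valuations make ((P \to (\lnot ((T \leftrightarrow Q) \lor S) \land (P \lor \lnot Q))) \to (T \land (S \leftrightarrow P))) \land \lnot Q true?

Initial set: {T (((P \to (\lnot ((T \leftrightarrow Q) \lor S) \land (P \lor \lnot Q))) \to (T \land (S \leftrightarrow P))) \land \lnot Q)}.
T (((P \to (\lnot ((T \leftrightarrow Q) \lor S) \land (P \lor \lnot Q))) \to (T \land (S \leftrightarrow P))) \land \lnot Q): α-rule — add T ((P \to (\lnot ((T \leftrightarrow Q) \lor S) \land (P \lor \lnot Q))) \to (T \land (S \leftrightarrow P))), T \lnot Q.
T ((P \to (\lnot ((T \leftrightarrow Q) \lor S) \land (P \lor \lnot Q))) \to (T \land (S \leftrightarrow P))): β-rule — branch into F (P \to (\lnot ((T \leftrightarrow Q) \lor S) \land (P \lor \lnot Q)))  //  T (T \land (S \leftrightarrow P)).
  branch 1 (add F (P \to (\lnot ((T \leftrightarrow Q) \lor S) \land (P \lor \lnot Q)))):
    F (P \to (\lnot ((T \leftrightarrow Q) \lor S) \land (P \lor \lnot Q))): α-rule — add T P, F (\lnot ((T \leftrightarrow Q) \lor S) \land (P \lor \lnot Q)).
    F (\lnot ((T \leftrightarrow Q) \lor S) \land (P \lor \lnot Q)): β-rule — branch into F \lnot ((T \leftrightarrow Q) \lor S)  //  F (P \lor \lnot Q).
      branch 1.1 (add F \lnot ((T \leftrightarrow Q) \lor S)):
        F \lnot ((T \leftrightarrow Q) \lor S): β-rule — branch into T (T \leftrightarrow Q)  //  T S.
          branch 1.1.1 (add T (T \leftrightarrow Q)):
            T (T \leftrightarrow Q): β-rule — branch into T T, T Q  //  F T, F Q.
              branch 1.1.1.1 (add T T, T Q):
                × closes — contains both Q and \lnot Q.
              branch 1.1.1.2 (add F T, F Q):
                ○ open, literals {P=T, Q=F, T=F}.
          branch 1.1.2 (add T S):
            ○ open, literals {P=T, Q=F, S=T}.
      branch 1.2 (add F (P \lor \lnot Q)):
        F (P \lor \lnot Q): α-rule — add F P, F \lnot Q.
        × closes — contains both P and \lnot P.
  branch 2 (add T (T \land (S \leftrightarrow P))):
    T (T \land (S \leftrightarrow P)): α-rule — add T T, T (S \leftrightarrow P).
    T (S \leftrightarrow P): β-rule — branch into T S, T P  //  F S, F P.
      branch 2.1 (add T S, T P):
        ○ open, literals {P=T, Q=F, S=T, T=T}.
      branch 2.2 (add F S, F P):
        ○ open, literals {P=F, Q=F, S=F, T=T}.
2 branches closed, 4 open.
Each open branch fixes some atoms; the unmentioned ones are free. Counting distinct full assignments: branch {P=T, Q=F, T=F} (S, R) contributes 4 new; branch {P=T, Q=F, S=T} (T, R) contributes 2 new; branch {P=T, Q=F, S=T, T=T} (R) contributes 0 new; branch {P=F, Q=F, S=F, T=T} (R) contributes 2 new. Total: 8.

8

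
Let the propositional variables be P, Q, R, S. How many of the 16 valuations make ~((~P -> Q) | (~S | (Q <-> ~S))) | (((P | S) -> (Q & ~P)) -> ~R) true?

Initial set: {(~((~P -> Q) | (~S | (Q <-> ~S))) | (((P | S) -> (Q & ~P)) -> ~R))}.
(~((~P -> Q) | (~S | (Q <-> ~S))) | (((P | S) -> (Q & ~P)) -> ~R)): β-rule — branch into ~((~P -> Q) | (~S | (Q <-> ~S)))  //  (((P | S) -> (Q & ~P)) -> ~R).
  branch 1 (add ~((~P -> Q) | (~S | (Q <-> ~S)))):
    ~((~P -> Q) | (~S | (Q <-> ~S))): α-rule — add ~(~P -> Q), ~(~S | (Q <-> ~S)).
    ~(~P -> Q): α-rule — add ~P, ~Q.
    ~(~S | (Q <-> ~S)): α-rule — add ~~S, ~(Q <-> ~S).
    ~(Q <-> ~S): β-rule — branch into Q, ~~S  //  ~Q, ~S.
      branch 1.1 (add Q, ~~S):
        × closes — contains both Q and ~Q.
      branch 1.2 (add ~Q, ~S):
        × closes — contains both S and ~S.
  branch 2 (add (((P | S) -> (Q & ~P)) -> ~R)):
    (((P | S) -> (Q & ~P)) -> ~R): β-rule — branch into ~((P | S) -> (Q & ~P))  //  ~R.
      branch 2.1 (add ~((P | S) -> (Q & ~P))):
        ~((P | S) -> (Q & ~P)): α-rule — add (P | S), ~(Q & ~P).
        (P | S): β-rule — branch into P  //  S.
          branch 2.1.1 (add P):
            ~(Q & ~P): β-rule — branch into ~Q  //  ~~P.
              branch 2.1.1.1 (add ~Q):
                ○ open, literals {P=true, Q=false}.
              branch 2.1.1.2 (add ~~P):
                ○ open, literals {P=true}.
          branch 2.1.2 (add S):
            ~(Q & ~P): β-rule — branch into ~Q  //  ~~P.
              branch 2.1.2.1 (add ~Q):
                ○ open, literals {Q=false, S=true}.
              branch 2.1.2.2 (add ~~P):
                ○ open, literals {P=true, S=true}.
      branch 2.2 (add ~R):
        ○ open, literals {R=false}.
2 branches closed, 5 open.
Each open branch fixes some atoms; the unmentioned ones are free. Counting distinct full assignments: branch {P=true, Q=false} (R, S) contributes 4 new; branch {P=true} (Q, R, S) contributes 4 new; branch {Q=false, S=true} (P, R) contributes 2 new; branch {P=true, S=true} (Q, R) contributes 0 new; branch {R=false} (P, Q, S) contributes 3 new. Total: 13.

13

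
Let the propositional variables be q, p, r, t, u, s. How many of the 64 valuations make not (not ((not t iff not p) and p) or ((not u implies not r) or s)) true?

Initial set: {not (not ((not t iff not p) and p) or ((not u implies not r) or s))}.
not (not ((not t iff not p) and p) or ((not u implies not r) or s)): α-rule — add not not ((not t iff not p) and p), not ((not u implies not r) or s).
not not ((not t iff not p) and p): α-rule — add (not t iff not p), p.
not ((not u implies not r) or s): α-rule — add not (not u implies not r), not s.
not (not u implies not r): α-rule — add not u, not not r.
(not t iff not p): β-rule — branch into not t, not p  //  not not t, not not p.
  branch 1 (add not t, not p):
    × closes — contains both p and not p.
  branch 2 (add not not t, not not p):
    ○ open, literals {p=true, r=true, s=false, t=true, u=false}.
1 branch closed, 1 open.
Each open branch fixes some atoms; the unmentioned ones are free. Counting distinct full assignments: branch {p=true, r=true, s=false, t=true, u=false} (q) contributes 2 new. Total: 2.

2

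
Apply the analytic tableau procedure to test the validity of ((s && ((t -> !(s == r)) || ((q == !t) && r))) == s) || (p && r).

Not valid

Assume the negation and expand:
Initial set: {!(((s && ((t -> !(s == r)) || ((q == !t) && r))) == s) || (p && r))}.
!(((s && ((t -> !(s == r)) || ((q == !t) && r))) == s) || (p && r)): α-rule — add !((s && ((t -> !(s == r)) || ((q == !t) && r))) == s), !(p && r).
!((s && ((t -> !(s == r)) || ((q == !t) && r))) == s): β-rule — branch into (s && ((t -> !(s == r)) || ((q == !t) && r))), !s  //  !(s && ((t -> !(s == r)) || ((q == !t) && r))), s.
  branch 1 (add (s && ((t -> !(s == r)) || ((q == !t) && r))), !s):
    (s && ((t -> !(s == r)) || ((q == !t) && r))): α-rule — add s, ((t -> !(s == r)) || ((q == !t) && r)).
    × closes — contains both s and !s.
  branch 2 (add !(s && ((t -> !(s == r)) || ((q == !t) && r))), s):
    !(p && r): β-rule — branch into !p  //  !r.
      branch 2.1 (add !p):
        !(s && ((t -> !(s == r)) || ((q == !t) && r))): β-rule — branch into !s  //  !((t -> !(s == r)) || ((q == !t) && r)).
          branch 2.1.1 (add !s):
            × closes — contains both s and !s.
          branch 2.1.2 (add !((t -> !(s == r)) || ((q == !t) && r))):
            !((t -> !(s == r)) || ((q == !t) && r)): α-rule — add !(t -> !(s == r)), !((q == !t) && r).
            !(t -> !(s == r)): α-rule — add t, !!(s == r).
            !((q == !t) && r): β-rule — branch into !(q == !t)  //  !r.
              branch 2.1.2.1 (add !(q == !t)):
                !!(s == r): β-rule — branch into s, r  //  !s, !r.
                  branch 2.1.2.1.1 (add s, r):
                    !(q == !t): β-rule — branch into q, !!t  //  !q, !t.
                      branch 2.1.2.1.1.1 (add q, !!t):
                        ○ open, literals {p=0, q=1, r=1, s=1, t=1}.
                      branch 2.1.2.1.1.2 (add !q, !t):
                        × closes — contains both t and !t.
                  branch 2.1.2.1.2 (add !s, !r):
                    × closes — contains both s and !s.
              branch 2.1.2.2 (add !r):
                !!(s == r): β-rule — branch into s, r  //  !s, !r.
                  branch 2.1.2.2.1 (add s, r):
                    × closes — contains both r and !r.
                  branch 2.1.2.2.2 (add !s, !r):
                    × closes — contains both s and !s.
      branch 2.2 (add !r):
        !(s && ((t -> !(s == r)) || ((q == !t) && r))): β-rule — branch into !s  //  !((t -> !(s == r)) || ((q == !t) && r)).
          branch 2.2.1 (add !s):
            × closes — contains both s and !s.
          branch 2.2.2 (add !((t -> !(s == r)) || ((q == !t) && r))):
            !((t -> !(s == r)) || ((q == !t) && r)): α-rule — add !(t -> !(s == r)), !((q == !t) && r).
            !(t -> !(s == r)): α-rule — add t, !!(s == r).
            !((q == !t) && r): β-rule — branch into !(q == !t)  //  !r.
              branch 2.2.2.1 (add !(q == !t)):
                !!(s == r): β-rule — branch into s, r  //  !s, !r.
                  branch 2.2.2.1.1 (add s, r):
                    × closes — contains both r and !r.
                  branch 2.2.2.1.2 (add !s, !r):
                    × closes — contains both s and !s.
              branch 2.2.2.2 (add !r):
                !!(s == r): β-rule — branch into s, r  //  !s, !r.
                  branch 2.2.2.2.1 (add s, r):
                    × closes — contains both r and !r.
                  branch 2.2.2.2.2 (add !s, !r):
                    × closes — contains both s and !s.
11 branches closed, 1 open.
An open branch gives a countermodel: p=0, q=1, r=1, s=1, t=1 (unmentioned atoms arbitrary); under it the original formula is false.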